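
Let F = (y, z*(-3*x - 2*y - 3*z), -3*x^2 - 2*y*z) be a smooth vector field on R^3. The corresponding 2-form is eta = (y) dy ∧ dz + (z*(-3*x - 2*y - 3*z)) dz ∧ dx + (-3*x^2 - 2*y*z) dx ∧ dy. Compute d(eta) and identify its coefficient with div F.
d(eta) = (-2*y - 2*z) dx ∧ dy ∧ dz; div F = -2*y - 2*z

For a 2-form in R^3 of the form above, applying d gives a 3-form with coefficient ∂P/∂x + ∂Q/∂y + ∂R/∂z:
  ∂P/∂x = 0
  ∂Q/∂y = -2*z
  ∂R/∂z = -2*y
Sum = -2*y - 2*z, which is exactly div F.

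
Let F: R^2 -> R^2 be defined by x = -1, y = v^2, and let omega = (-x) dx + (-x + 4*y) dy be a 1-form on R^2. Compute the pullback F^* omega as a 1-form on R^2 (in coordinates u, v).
F^* omega = (8*v^3 + 2*v) dv

Using F^*(f dg) = (f ∘ F) d(g ∘ F), substitute each coordinate x_i by F_i(u, v) in f_i, and replace dx_i by d F_i = (∂F_i/∂u) du + (∂F_i/∂v) dv.
  For the x component: f_1(F) = 1; d F_1 = (0) du + (0) dv
  For the y component: f_2(F) = 4*v^2 + 1; d F_2 = (0) du + (2*v) dv
Combining and collecting du, dv coefficients:
  coeff of du: 0
  coeff of dv: 8*v^3 + 2*v
F^* omega = (8*v^3 + 2*v) dv.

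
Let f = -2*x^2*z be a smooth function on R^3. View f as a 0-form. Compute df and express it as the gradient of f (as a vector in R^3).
df = (-4*x*z) dx + (0) dy + (-2*x^2) dz; grad f = (-4*x*z, 0, -2*x^2)

For a 0-form f, d f = (∂f/∂x) dx + (∂f/∂y) dy + (∂f/∂z) dz. The components of the vector representation are exactly the entries of grad f in Cartesian coordinates:
  ∂f/∂x = -4*x*z
  ∂f/∂y = 0
  ∂f/∂z = -2*x^2.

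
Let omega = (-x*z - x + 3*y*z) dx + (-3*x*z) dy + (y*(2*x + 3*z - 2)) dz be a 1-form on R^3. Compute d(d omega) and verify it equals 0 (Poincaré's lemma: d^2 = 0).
d(d omega) = 0

Step 1: d omega = sum_{i<j} (∂f_j/∂x_i - ∂f_i/∂x_j) dx_i ∧ dx_j:
  coeff of dx ∧ dy: -6*z
  coeff of dx ∧ dz: x - y
  coeff of dy ∧ dz: 5*x + 3*z - 2
Step 2: Apply d again to each 2-form coefficient. The only possible 3-form in R^3 is dx ∧ dy ∧ dz, with coefficient
  ∂(coeff of dy∧dz)/∂x - ∂(coeff of dx∧dz)/∂y + ∂(coeff of dx∧dy)/∂z
  = ∂/∂x (5*x + 3*z - 2) - ∂/∂y (x - y) + ∂/∂z (-6*z).
Each of these terms simplifies to sums of mixed partials that cancel in pairs. The result is 0 (by equality of mixed partials for smooth functions — Schwarz / Clairaut).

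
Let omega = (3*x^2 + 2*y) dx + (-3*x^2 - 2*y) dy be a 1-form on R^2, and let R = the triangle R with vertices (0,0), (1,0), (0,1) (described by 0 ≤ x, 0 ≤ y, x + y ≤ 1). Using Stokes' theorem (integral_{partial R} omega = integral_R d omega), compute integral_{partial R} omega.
integral_(partial R) omega = -2

Stokes: integral_partial_R omega = integral_R d omega with d omega = (∂Q/∂x - ∂P/∂y) dx ∧ dy.
  ∂Q/∂x = -6*x
  ∂P/∂y = 2
  integrand = ∂Q/∂x - ∂P/∂y = -6*x - 2.
Integrating over R: integral_0^1 integral_0^{1-x} (-6*x - 2) dy dx = -2.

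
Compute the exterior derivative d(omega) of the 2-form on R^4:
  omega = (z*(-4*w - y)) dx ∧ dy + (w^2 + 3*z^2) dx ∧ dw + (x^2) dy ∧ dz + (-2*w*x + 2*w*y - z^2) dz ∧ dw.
d(omega) = (-4*w + 2*x - y) dx ∧ dy ∧ dz + (-4*z) dx ∧ dy ∧ dw + (-2*w - 6*z) dx ∧ dz ∧ dw + (2*w) dy ∧ dz ∧ dw

For a 2-form omega = sum_{i<j} g_{ij} dx_i ∧ dx_j, the exterior derivative is
  d(omega) = sum_{i<j} d(g_{ij}) ∧ dx_i ∧ dx_j = sum_{i<j, k} (∂g_{ij}/∂x_k) dx_k ∧ dx_i ∧ dx_j.
Expand each term, using dx_k ∧ dx_i ∧ dx_j = sgn(permutation) dx_{(a)} ∧ dx_{(b)} ∧ dx_{(c)} with (a < b < c) sorted:
  d(z*(-4*w - y)) includes (∂/∂z)(z*(-4*w - y)) dz = (-4*w - y) dz, which multiplied by dx ∧ dy gives (-4*w - y) dx ∧ dy ∧ dz
  d(z*(-4*w - y)) includes (∂/∂w)(z*(-4*w - y)) dw = (-4*z) dw, which multiplied by dx ∧ dy gives (-4*z) dx ∧ dy ∧ dw
  d(w^2 + 3*z^2) includes (∂/∂z)(w^2 + 3*z^2) dz = (6*z) dz, which multiplied by dx ∧ dw gives (-6*z) dx ∧ dz ∧ dw
  d(x^2) includes (∂/∂x)(x^2) dx = (2*x) dx, which multiplied by dy ∧ dz gives (2*x) dx ∧ dy ∧ dz
  d(-2*w*x + 2*w*y - z^2) includes (∂/∂x)(-2*w*x + 2*w*y - z^2) dx = (-2*w) dx, which multiplied by dz ∧ dw gives (-2*w) dx ∧ dz ∧ dw
  d(-2*w*x + 2*w*y - z^2) includes (∂/∂y)(-2*w*x + 2*w*y - z^2) dy = (2*w) dy, which multiplied by dz ∧ dw gives (2*w) dy ∧ dz ∧ dw
Collecting like 3-forms: d(omega) = (-4*w + 2*x - y) dx ∧ dy ∧ dz + (-4*z) dx ∧ dy ∧ dw + (-2*w - 6*z) dx ∧ dz ∧ dw + (2*w) dy ∧ dz ∧ dw.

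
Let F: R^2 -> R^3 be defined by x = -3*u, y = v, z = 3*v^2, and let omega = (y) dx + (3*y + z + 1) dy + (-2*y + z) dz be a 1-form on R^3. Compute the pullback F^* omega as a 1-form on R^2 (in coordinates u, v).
F^* omega = (-3*v) du + (18*v^3 - 9*v^2 + 3*v + 1) dv

Using F^*(f dg) = (f ∘ F) d(g ∘ F), substitute each coordinate x_i by F_i(u, v) in f_i, and replace dx_i by d F_i = (∂F_i/∂u) du + (∂F_i/∂v) dv.
  For the x component: f_1(F) = v; d F_1 = (-3) du + (0) dv
  For the y component: f_2(F) = 3*v^2 + 3*v + 1; d F_2 = (0) du + (1) dv
  For the z component: f_3(F) = v*(3*v - 2); d F_3 = (0) du + (6*v) dv
Combining and collecting du, dv coefficients:
  coeff of du: -3*v
  coeff of dv: 18*v^3 - 9*v^2 + 3*v + 1
F^* omega = (-3*v) du + (18*v^3 - 9*v^2 + 3*v + 1) dv.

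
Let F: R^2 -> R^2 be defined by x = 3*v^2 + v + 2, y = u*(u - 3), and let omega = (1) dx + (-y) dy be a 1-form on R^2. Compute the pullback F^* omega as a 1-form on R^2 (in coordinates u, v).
F^* omega = (u*(-2*u^2 + 9*u - 9)) du + (6*v + 1) dv

Using F^*(f dg) = (f ∘ F) d(g ∘ F), substitute each coordinate x_i by F_i(u, v) in f_i, and replace dx_i by d F_i = (∂F_i/∂u) du + (∂F_i/∂v) dv.
  For the x component: f_1(F) = 1; d F_1 = (0) du + (6*v + 1) dv
  For the y component: f_2(F) = u*(3 - u); d F_2 = (2*u - 3) du + (0) dv
Combining and collecting du, dv coefficients:
  coeff of du: u*(-2*u^2 + 9*u - 9)
  coeff of dv: 6*v + 1
F^* omega = (u*(-2*u^2 + 9*u - 9)) du + (6*v + 1) dv.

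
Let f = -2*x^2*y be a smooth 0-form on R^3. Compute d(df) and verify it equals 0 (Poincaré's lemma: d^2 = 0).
d(df) = 0

Step 1: df = sum_i (∂f/∂x_i) dx_i = (-4*x*y) dx + (-2*x^2) dy + (0) dz.
Step 2: Apply d again. Using the 1-form formula, the coefficient of dx ∧ dy in d(df) is ∂^2 f/∂x ∂y - ∂^2 f/∂y ∂x = (-4*x) - (-4*x) = 0 (equality of mixed partials for smooth f).
Similarly for dx ∧ dz and dy ∧ dz — all coefficients vanish. So d(df) = 0.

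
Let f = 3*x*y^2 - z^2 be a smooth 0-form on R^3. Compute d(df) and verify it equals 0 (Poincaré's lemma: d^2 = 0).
d(df) = 0

Step 1: df = sum_i (∂f/∂x_i) dx_i = (3*y^2) dx + (6*x*y) dy + (-2*z) dz.
Step 2: Apply d again. Using the 1-form formula, the coefficient of dx ∧ dy in d(df) is ∂^2 f/∂x ∂y - ∂^2 f/∂y ∂x = (6*y) - (6*y) = 0 (equality of mixed partials for smooth f).
Similarly for dx ∧ dz and dy ∧ dz — all coefficients vanish. So d(df) = 0.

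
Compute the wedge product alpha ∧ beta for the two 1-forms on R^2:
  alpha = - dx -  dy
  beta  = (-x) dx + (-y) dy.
alpha ∧ beta = (-x + y) dx ∧ dy

Distribute the wedge, using dx_i ∧ dx_j = -dx_j ∧ dx_i and dx_i ∧ dx_i = 0. For each pair (i, j) with i < j, the coefficient of dx_i ∧ dx_j in alpha ∧ beta is (alpha_i * beta_j - alpha_j * beta_i). Collecting: alpha ∧ beta = (-x + y) dx ∧ dy.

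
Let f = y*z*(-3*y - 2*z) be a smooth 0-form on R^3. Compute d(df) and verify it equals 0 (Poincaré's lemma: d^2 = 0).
d(df) = 0

Step 1: df = sum_i (∂f/∂x_i) dx_i = (0) dx + (2*z*(-3*y - z)) dy + (y*(-3*y - 4*z)) dz.
Step 2: Apply d again. Using the 1-form formula, the coefficient of dx ∧ dy in d(df) is ∂^2 f/∂x ∂y - ∂^2 f/∂y ∂x = (0) - (0) = 0 (equality of mixed partials for smooth f).
Similarly for dx ∧ dz and dy ∧ dz — all coefficients vanish. So d(df) = 0.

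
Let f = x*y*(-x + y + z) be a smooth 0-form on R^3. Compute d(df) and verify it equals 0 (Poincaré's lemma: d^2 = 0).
d(df) = 0

Step 1: df = sum_i (∂f/∂x_i) dx_i = (y*(-2*x + y + z)) dx + (x*(-x + 2*y + z)) dy + (x*y) dz.
Step 2: Apply d again. Using the 1-form formula, the coefficient of dx ∧ dy in d(df) is ∂^2 f/∂x ∂y - ∂^2 f/∂y ∂x = (-2*x + 2*y + z) - (-2*x + 2*y + z) = 0 (equality of mixed partials for smooth f).
Similarly for dx ∧ dz and dy ∧ dz — all coefficients vanish. So d(df) = 0.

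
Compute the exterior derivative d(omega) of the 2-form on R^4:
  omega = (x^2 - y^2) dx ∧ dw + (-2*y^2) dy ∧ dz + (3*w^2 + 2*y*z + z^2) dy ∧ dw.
d(omega) = (2*y) dx ∧ dy ∧ dw + (-2*y - 2*z) dy ∧ dz ∧ dw

For a 2-form omega = sum_{i<j} g_{ij} dx_i ∧ dx_j, the exterior derivative is
  d(omega) = sum_{i<j} d(g_{ij}) ∧ dx_i ∧ dx_j = sum_{i<j, k} (∂g_{ij}/∂x_k) dx_k ∧ dx_i ∧ dx_j.
Expand each term, using dx_k ∧ dx_i ∧ dx_j = sgn(permutation) dx_{(a)} ∧ dx_{(b)} ∧ dx_{(c)} with (a < b < c) sorted:
  d(x^2 - y^2) includes (∂/∂y)(x^2 - y^2) dy = (-2*y) dy, which multiplied by dx ∧ dw gives (2*y) dx ∧ dy ∧ dw
  d(3*w^2 + 2*y*z + z^2) includes (∂/∂z)(3*w^2 + 2*y*z + z^2) dz = (2*y + 2*z) dz, which multiplied by dy ∧ dw gives (-2*y - 2*z) dy ∧ dz ∧ dw
Collecting like 3-forms: d(omega) = (2*y) dx ∧ dy ∧ dw + (-2*y - 2*z) dy ∧ dz ∧ dw.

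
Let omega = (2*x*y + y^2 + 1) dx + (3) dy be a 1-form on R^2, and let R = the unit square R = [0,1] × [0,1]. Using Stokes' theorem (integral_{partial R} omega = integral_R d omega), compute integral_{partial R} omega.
integral_(partial R) omega = -2

Stokes: integral_partial_R omega = integral_R d omega with d omega = (∂Q/∂x - ∂P/∂y) dx ∧ dy.
  ∂Q/∂x = 0
  ∂P/∂y = 2*x + 2*y
  integrand = ∂Q/∂x - ∂P/∂y = -2*x - 2*y.
Integrating over R: integral_0^1 integral_0^1 (-2*x - 2*y) dx dy = -2.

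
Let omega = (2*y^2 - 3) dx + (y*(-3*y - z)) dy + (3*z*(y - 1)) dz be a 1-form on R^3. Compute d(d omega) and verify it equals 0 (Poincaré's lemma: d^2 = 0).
d(d omega) = 0

Step 1: d omega = sum_{i<j} (∂f_j/∂x_i - ∂f_i/∂x_j) dx_i ∧ dx_j:
  coeff of dx ∧ dy: -4*y
  coeff of dx ∧ dz: 0
  coeff of dy ∧ dz: y + 3*z
Step 2: Apply d again to each 2-form coefficient. The only possible 3-form in R^3 is dx ∧ dy ∧ dz, with coefficient
  ∂(coeff of dy∧dz)/∂x - ∂(coeff of dx∧dz)/∂y + ∂(coeff of dx∧dy)/∂z
  = ∂/∂x (y + 3*z) - ∂/∂y (0) + ∂/∂z (-4*y).
Each of these terms simplifies to sums of mixed partials that cancel in pairs. The result is 0 (by equality of mixed partials for smooth functions — Schwarz / Clairaut).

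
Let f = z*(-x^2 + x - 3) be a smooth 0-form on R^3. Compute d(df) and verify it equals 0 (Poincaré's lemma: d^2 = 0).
d(df) = 0

Step 1: df = sum_i (∂f/∂x_i) dx_i = (z*(1 - 2*x)) dx + (0) dy + (-x^2 + x - 3) dz.
Step 2: Apply d again. Using the 1-form formula, the coefficient of dx ∧ dy in d(df) is ∂^2 f/∂x ∂y - ∂^2 f/∂y ∂x = (0) - (0) = 0 (equality of mixed partials for smooth f).
Similarly for dx ∧ dz and dy ∧ dz — all coefficients vanish. So d(df) = 0.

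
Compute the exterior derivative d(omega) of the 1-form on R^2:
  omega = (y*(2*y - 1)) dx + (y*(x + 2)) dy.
d(omega) = (1 - 3*y) dx ∧ dy

For a 1-form omega = sum_i f_i dx_i, the exterior derivative is
  d(omega) = sum_{i < j} (∂f_j/∂x_i - ∂f_i/∂x_j) dx_i ∧ dx_j.
  coefficient of dx ∧ dy: ∂f_2/∂x - ∂f_1/∂y = ∂(y*(x + 2))/∂x - ∂(y*(2*y - 1))/∂y = 1 - 3*y
Assembling: d(omega) = (1 - 3*y) dx ∧ dy.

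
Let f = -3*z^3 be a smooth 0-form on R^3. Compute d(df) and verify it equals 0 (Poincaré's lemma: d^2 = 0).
d(df) = 0

Step 1: df = sum_i (∂f/∂x_i) dx_i = (0) dx + (0) dy + (-9*z^2) dz.
Step 2: Apply d again. Using the 1-form formula, the coefficient of dx ∧ dy in d(df) is ∂^2 f/∂x ∂y - ∂^2 f/∂y ∂x = (0) - (0) = 0 (equality of mixed partials for smooth f).
Similarly for dx ∧ dz and dy ∧ dz — all coefficients vanish. So d(df) = 0.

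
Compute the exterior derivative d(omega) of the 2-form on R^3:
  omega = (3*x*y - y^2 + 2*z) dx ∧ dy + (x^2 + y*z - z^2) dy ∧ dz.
d(omega) = (2*x + 2) dx ∧ dy ∧ dz

For a 2-form omega = sum_{i<j} g_{ij} dx_i ∧ dx_j, the exterior derivative is
  d(omega) = sum_{i<j} d(g_{ij}) ∧ dx_i ∧ dx_j = sum_{i<j, k} (∂g_{ij}/∂x_k) dx_k ∧ dx_i ∧ dx_j.
Expand each term, using dx_k ∧ dx_i ∧ dx_j = sgn(permutation) dx_{(a)} ∧ dx_{(b)} ∧ dx_{(c)} with (a < b < c) sorted:
  d(3*x*y - y^2 + 2*z) includes (∂/∂z)(3*x*y - y^2 + 2*z) dz = (2) dz, which multiplied by dx ∧ dy gives (2) dx ∧ dy ∧ dz
  d(x^2 + y*z - z^2) includes (∂/∂x)(x^2 + y*z - z^2) dx = (2*x) dx, which multiplied by dy ∧ dz gives (2*x) dx ∧ dy ∧ dz
Collecting like 3-forms: d(omega) = (2*x + 2) dx ∧ dy ∧ dz.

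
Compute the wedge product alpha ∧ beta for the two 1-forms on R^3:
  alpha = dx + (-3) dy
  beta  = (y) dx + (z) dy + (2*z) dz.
alpha ∧ beta = (3*y + z) dx ∧ dy + (2*z) dx ∧ dz + (-6*z) dy ∧ dz

Distribute the wedge, using dx_i ∧ dx_j = -dx_j ∧ dx_i and dx_i ∧ dx_i = 0. For each pair (i, j) with i < j, the coefficient of dx_i ∧ dx_j in alpha ∧ beta is (alpha_i * beta_j - alpha_j * beta_i). Collecting: alpha ∧ beta = (3*y + z) dx ∧ dy + (2*z) dx ∧ dz + (-6*z) dy ∧ dz.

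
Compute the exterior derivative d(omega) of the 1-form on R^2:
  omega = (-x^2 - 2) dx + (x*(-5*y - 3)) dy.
d(omega) = (-5*y - 3) dx ∧ dy

For a 1-form omega = sum_i f_i dx_i, the exterior derivative is
  d(omega) = sum_{i < j} (∂f_j/∂x_i - ∂f_i/∂x_j) dx_i ∧ dx_j.
  coefficient of dx ∧ dy: ∂f_2/∂x - ∂f_1/∂y = ∂(x*(-5*y - 3))/∂x - ∂(-x^2 - 2)/∂y = -5*y - 3
Assembling: d(omega) = (-5*y - 3) dx ∧ dy.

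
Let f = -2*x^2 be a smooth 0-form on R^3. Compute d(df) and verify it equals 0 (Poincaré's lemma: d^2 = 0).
d(df) = 0

Step 1: df = sum_i (∂f/∂x_i) dx_i = (-4*x) dx + (0) dy + (0) dz.
Step 2: Apply d again. Using the 1-form formula, the coefficient of dx ∧ dy in d(df) is ∂^2 f/∂x ∂y - ∂^2 f/∂y ∂x = (0) - (0) = 0 (equality of mixed partials for smooth f).
Similarly for dx ∧ dz and dy ∧ dz — all coefficients vanish. So d(df) = 0.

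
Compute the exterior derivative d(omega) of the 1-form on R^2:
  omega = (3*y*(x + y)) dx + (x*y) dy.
d(omega) = (-3*x - 5*y) dx ∧ dy

For a 1-form omega = sum_i f_i dx_i, the exterior derivative is
  d(omega) = sum_{i < j} (∂f_j/∂x_i - ∂f_i/∂x_j) dx_i ∧ dx_j.
  coefficient of dx ∧ dy: ∂f_2/∂x - ∂f_1/∂y = ∂(x*y)/∂x - ∂(3*y*(x + y))/∂y = -3*x - 5*y
Assembling: d(omega) = (-3*x - 5*y) dx ∧ dy.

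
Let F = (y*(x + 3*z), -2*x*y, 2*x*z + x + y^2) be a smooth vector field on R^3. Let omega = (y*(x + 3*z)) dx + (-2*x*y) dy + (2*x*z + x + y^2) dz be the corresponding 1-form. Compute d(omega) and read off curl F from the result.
d(omega) = (2*y) dy ∧ dz + (3*y - 2*z - 1) dz ∧ dx + (-x - 2*y - 3*z) dx ∧ dy; curl F = (2*y, 3*y - 2*z - 1, -x - 2*y - 3*z)

d omega = sum_{i<j} (∂f_j/∂x_i - ∂f_i/∂x_j) dx_i ∧ dx_j. Under the identification (dy ∧ dz, dz ∧ dx, dx ∧ dy) ↔ (e_x, e_y, e_z), the coefficients are exactly the components of curl F. Compute:
  ∂R/∂y - ∂Q/∂z = (2*y) - (0) = 2*y
  ∂P/∂z - ∂R/∂x = (3*y) - (2*z + 1) = 3*y - 2*z - 1
  ∂Q/∂x - ∂P/∂y = (-2*y) - (x + 3*z) = -x - 2*y - 3*z.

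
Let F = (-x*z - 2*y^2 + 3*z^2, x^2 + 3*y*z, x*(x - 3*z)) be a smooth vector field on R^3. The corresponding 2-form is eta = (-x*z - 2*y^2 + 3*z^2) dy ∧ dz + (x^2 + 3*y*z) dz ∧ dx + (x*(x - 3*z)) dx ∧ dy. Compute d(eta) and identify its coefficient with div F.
d(eta) = (-3*x + 2*z) dx ∧ dy ∧ dz; div F = -3*x + 2*z

For a 2-form in R^3 of the form above, applying d gives a 3-form with coefficient ∂P/∂x + ∂Q/∂y + ∂R/∂z:
  ∂P/∂x = -z
  ∂Q/∂y = 3*z
  ∂R/∂z = -3*x
Sum = -3*x + 2*z, which is exactly div F.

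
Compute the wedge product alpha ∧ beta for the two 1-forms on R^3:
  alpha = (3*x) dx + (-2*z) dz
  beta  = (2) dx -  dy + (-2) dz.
alpha ∧ beta = (-3*x) dx ∧ dy + (-6*x + 4*z) dx ∧ dz + (-2*z) dy ∧ dz

Distribute the wedge, using dx_i ∧ dx_j = -dx_j ∧ dx_i and dx_i ∧ dx_i = 0. For each pair (i, j) with i < j, the coefficient of dx_i ∧ dx_j in alpha ∧ beta is (alpha_i * beta_j - alpha_j * beta_i). Collecting: alpha ∧ beta = (-3*x) dx ∧ dy + (-6*x + 4*z) dx ∧ dz + (-2*z) dy ∧ dz.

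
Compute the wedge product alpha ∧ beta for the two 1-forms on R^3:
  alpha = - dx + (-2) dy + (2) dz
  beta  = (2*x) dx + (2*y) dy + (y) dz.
alpha ∧ beta = (4*x - 2*y) dx ∧ dy + (-4*x - y) dx ∧ dz + (-6*y) dy ∧ dz

Distribute the wedge, using dx_i ∧ dx_j = -dx_j ∧ dx_i and dx_i ∧ dx_i = 0. For each pair (i, j) with i < j, the coefficient of dx_i ∧ dx_j in alpha ∧ beta is (alpha_i * beta_j - alpha_j * beta_i). Collecting: alpha ∧ beta = (4*x - 2*y) dx ∧ dy + (-4*x - y) dx ∧ dz + (-6*y) dy ∧ dz.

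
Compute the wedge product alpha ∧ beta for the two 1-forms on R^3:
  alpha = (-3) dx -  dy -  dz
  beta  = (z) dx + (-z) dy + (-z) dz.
alpha ∧ beta = (4*z) dx ∧ dy + (4*z) dx ∧ dz

Distribute the wedge, using dx_i ∧ dx_j = -dx_j ∧ dx_i and dx_i ∧ dx_i = 0. For each pair (i, j) with i < j, the coefficient of dx_i ∧ dx_j in alpha ∧ beta is (alpha_i * beta_j - alpha_j * beta_i). Collecting: alpha ∧ beta = (4*z) dx ∧ dy + (4*z) dx ∧ dz.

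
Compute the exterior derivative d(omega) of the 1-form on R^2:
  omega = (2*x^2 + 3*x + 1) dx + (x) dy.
d(omega) = (1) dx ∧ dy

For a 1-form omega = sum_i f_i dx_i, the exterior derivative is
  d(omega) = sum_{i < j} (∂f_j/∂x_i - ∂f_i/∂x_j) dx_i ∧ dx_j.
  coefficient of dx ∧ dy: ∂f_2/∂x - ∂f_1/∂y = ∂(x)/∂x - ∂(2*x^2 + 3*x + 1)/∂y = 1
Assembling: d(omega) = (1) dx ∧ dy.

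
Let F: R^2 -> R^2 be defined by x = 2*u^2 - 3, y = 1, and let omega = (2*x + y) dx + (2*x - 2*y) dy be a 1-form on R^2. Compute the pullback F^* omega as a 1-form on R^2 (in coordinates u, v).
F^* omega = (16*u^3 - 20*u) du

Using F^*(f dg) = (f ∘ F) d(g ∘ F), substitute each coordinate x_i by F_i(u, v) in f_i, and replace dx_i by d F_i = (∂F_i/∂u) du + (∂F_i/∂v) dv.
  For the x component: f_1(F) = 4*u^2 - 5; d F_1 = (4*u) du + (0) dv
  For the y component: f_2(F) = 4*u^2 - 8; d F_2 = (0) du + (0) dv
Combining and collecting du, dv coefficients:
  coeff of du: 16*u^3 - 20*u
  coeff of dv: 0
F^* omega = (16*u^3 - 20*u) du.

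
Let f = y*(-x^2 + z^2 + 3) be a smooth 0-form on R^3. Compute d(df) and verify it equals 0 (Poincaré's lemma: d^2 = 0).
d(df) = 0

Step 1: df = sum_i (∂f/∂x_i) dx_i = (-2*x*y) dx + (-x^2 + z^2 + 3) dy + (2*y*z) dz.
Step 2: Apply d again. Using the 1-form formula, the coefficient of dx ∧ dy in d(df) is ∂^2 f/∂x ∂y - ∂^2 f/∂y ∂x = (-2*x) - (-2*x) = 0 (equality of mixed partials for smooth f).
Similarly for dx ∧ dz and dy ∧ dz — all coefficients vanish. So d(df) = 0.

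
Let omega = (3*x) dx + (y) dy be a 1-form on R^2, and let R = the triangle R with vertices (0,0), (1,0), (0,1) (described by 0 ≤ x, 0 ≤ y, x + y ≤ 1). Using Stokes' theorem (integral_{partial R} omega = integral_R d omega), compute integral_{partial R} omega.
integral_(partial R) omega = 0

Stokes: integral_partial_R omega = integral_R d omega with d omega = (∂Q/∂x - ∂P/∂y) dx ∧ dy.
  ∂Q/∂x = 0
  ∂P/∂y = 0
  integrand = ∂Q/∂x - ∂P/∂y = 0.
Integrating over R: integral_0^1 integral_0^{1-x} (0) dy dx = 0.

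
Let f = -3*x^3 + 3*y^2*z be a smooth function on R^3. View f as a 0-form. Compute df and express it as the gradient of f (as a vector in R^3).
df = (-9*x^2) dx + (6*y*z) dy + (3*y^2) dz; grad f = (-9*x^2, 6*y*z, 3*y^2)

For a 0-form f, d f = (∂f/∂x) dx + (∂f/∂y) dy + (∂f/∂z) dz. The components of the vector representation are exactly the entries of grad f in Cartesian coordinates:
  ∂f/∂x = -9*x^2
  ∂f/∂y = 6*y*z
  ∂f/∂z = 3*y^2.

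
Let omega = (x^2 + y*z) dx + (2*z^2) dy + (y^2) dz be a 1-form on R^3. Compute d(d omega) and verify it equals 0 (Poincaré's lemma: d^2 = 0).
d(d omega) = 0

Step 1: d omega = sum_{i<j} (∂f_j/∂x_i - ∂f_i/∂x_j) dx_i ∧ dx_j:
  coeff of dx ∧ dy: -z
  coeff of dx ∧ dz: -y
  coeff of dy ∧ dz: 2*y - 4*z
Step 2: Apply d again to each 2-form coefficient. The only possible 3-form in R^3 is dx ∧ dy ∧ dz, with coefficient
  ∂(coeff of dy∧dz)/∂x - ∂(coeff of dx∧dz)/∂y + ∂(coeff of dx∧dy)/∂z
  = ∂/∂x (2*y - 4*z) - ∂/∂y (-y) + ∂/∂z (-z).
Each of these terms simplifies to sums of mixed partials that cancel in pairs. The result is 0 (by equality of mixed partials for smooth functions — Schwarz / Clairaut).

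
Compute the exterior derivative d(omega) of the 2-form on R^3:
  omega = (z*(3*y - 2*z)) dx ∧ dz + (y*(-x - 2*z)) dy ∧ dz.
d(omega) = (-y - 3*z) dx ∧ dy ∧ dz

For a 2-form omega = sum_{i<j} g_{ij} dx_i ∧ dx_j, the exterior derivative is
  d(omega) = sum_{i<j} d(g_{ij}) ∧ dx_i ∧ dx_j = sum_{i<j, k} (∂g_{ij}/∂x_k) dx_k ∧ dx_i ∧ dx_j.
Expand each term, using dx_k ∧ dx_i ∧ dx_j = sgn(permutation) dx_{(a)} ∧ dx_{(b)} ∧ dx_{(c)} with (a < b < c) sorted:
  d(z*(3*y - 2*z)) includes (∂/∂y)(z*(3*y - 2*z)) dy = (3*z) dy, which multiplied by dx ∧ dz gives (-3*z) dx ∧ dy ∧ dz
  d(y*(-x - 2*z)) includes (∂/∂x)(y*(-x - 2*z)) dx = (-y) dx, which multiplied by dy ∧ dz gives (-y) dx ∧ dy ∧ dz
Collecting like 3-forms: d(omega) = (-y - 3*z) dx ∧ dy ∧ dz.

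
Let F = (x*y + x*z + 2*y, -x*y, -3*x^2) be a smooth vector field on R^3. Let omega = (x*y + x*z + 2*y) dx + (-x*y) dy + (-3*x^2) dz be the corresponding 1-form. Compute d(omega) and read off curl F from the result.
d(omega) = (0) dy ∧ dz + (7*x) dz ∧ dx + (-x - y - 2) dx ∧ dy; curl F = (0, 7*x, -x - y - 2)

d omega = sum_{i<j} (∂f_j/∂x_i - ∂f_i/∂x_j) dx_i ∧ dx_j. Under the identification (dy ∧ dz, dz ∧ dx, dx ∧ dy) ↔ (e_x, e_y, e_z), the coefficients are exactly the components of curl F. Compute:
  ∂R/∂y - ∂Q/∂z = (0) - (0) = 0
  ∂P/∂z - ∂R/∂x = (x) - (-6*x) = 7*x
  ∂Q/∂x - ∂P/∂y = (-y) - (x + 2) = -x - y - 2.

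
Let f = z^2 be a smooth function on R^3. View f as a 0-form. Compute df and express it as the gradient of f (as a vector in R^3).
df = (0) dx + (0) dy + (2*z) dz; grad f = (0, 0, 2*z)

For a 0-form f, d f = (∂f/∂x) dx + (∂f/∂y) dy + (∂f/∂z) dz. The components of the vector representation are exactly the entries of grad f in Cartesian coordinates:
  ∂f/∂x = 0
  ∂f/∂y = 0
  ∂f/∂z = 2*z.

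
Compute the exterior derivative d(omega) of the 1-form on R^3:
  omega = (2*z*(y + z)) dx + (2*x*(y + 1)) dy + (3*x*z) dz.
d(omega) = (2*y - 2*z + 2) dx ∧ dy + (-2*y - z) dx ∧ dz

For a 1-form omega = sum_i f_i dx_i, the exterior derivative is
  d(omega) = sum_{i < j} (∂f_j/∂x_i - ∂f_i/∂x_j) dx_i ∧ dx_j.
  coefficient of dx ∧ dy: ∂f_2/∂x - ∂f_1/∂y = ∂(2*x*(y + 1))/∂x - ∂(2*z*(y + z))/∂y = 2*y - 2*z + 2
  coefficient of dx ∧ dz: ∂f_3/∂x - ∂f_1/∂z = ∂(3*x*z)/∂x - ∂(2*z*(y + z))/∂z = -2*y - z
Assembling: d(omega) = (2*y - 2*z + 2) dx ∧ dy + (-2*y - z) dx ∧ dz.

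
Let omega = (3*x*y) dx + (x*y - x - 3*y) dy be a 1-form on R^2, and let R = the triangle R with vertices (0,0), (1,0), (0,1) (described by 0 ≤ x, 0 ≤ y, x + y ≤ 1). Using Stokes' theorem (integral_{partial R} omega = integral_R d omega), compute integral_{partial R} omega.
integral_(partial R) omega = -5/6

Stokes: integral_partial_R omega = integral_R d omega with d omega = (∂Q/∂x - ∂P/∂y) dx ∧ dy.
  ∂Q/∂x = y - 1
  ∂P/∂y = 3*x
  integrand = ∂Q/∂x - ∂P/∂y = -3*x + y - 1.
Integrating over R: integral_0^1 integral_0^{1-x} (-3*x + y - 1) dy dx = -5/6.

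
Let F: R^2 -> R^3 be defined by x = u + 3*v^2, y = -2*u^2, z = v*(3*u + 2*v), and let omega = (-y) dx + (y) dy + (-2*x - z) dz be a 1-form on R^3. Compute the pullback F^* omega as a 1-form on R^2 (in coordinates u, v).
F^* omega = (8*u^3 + 2*u^2 - 9*u*v^2 - 6*u*v - 24*v^3) du + (3*u^2*v - 6*u^2 - 36*u*v^2 - 8*u*v - 32*v^3) dv

Using F^*(f dg) = (f ∘ F) d(g ∘ F), substitute each coordinate x_i by F_i(u, v) in f_i, and replace dx_i by d F_i = (∂F_i/∂u) du + (∂F_i/∂v) dv.
  For the x component: f_1(F) = 2*u^2; d F_1 = (1) du + (6*v) dv
  For the y component: f_2(F) = -2*u^2; d F_2 = (-4*u) du + (0) dv
  For the z component: f_3(F) = -3*u*v - 2*u - 8*v^2; d F_3 = (3*v) du + (3*u + 4*v) dv
Combining and collecting du, dv coefficients:
  coeff of du: 8*u^3 + 2*u^2 - 9*u*v^2 - 6*u*v - 24*v^3
  coeff of dv: 3*u^2*v - 6*u^2 - 36*u*v^2 - 8*u*v - 32*v^3
F^* omega = (8*u^3 + 2*u^2 - 9*u*v^2 - 6*u*v - 24*v^3) du + (3*u^2*v - 6*u^2 - 36*u*v^2 - 8*u*v - 32*v^3) dv.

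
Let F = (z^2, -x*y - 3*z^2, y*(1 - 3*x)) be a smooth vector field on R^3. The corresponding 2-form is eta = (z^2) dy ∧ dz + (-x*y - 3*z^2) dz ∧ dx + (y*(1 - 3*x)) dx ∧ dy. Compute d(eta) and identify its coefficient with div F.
d(eta) = (-x) dx ∧ dy ∧ dz; div F = -x

For a 2-form in R^3 of the form above, applying d gives a 3-form with coefficient ∂P/∂x + ∂Q/∂y + ∂R/∂z:
  ∂P/∂x = 0
  ∂Q/∂y = -x
  ∂R/∂z = 0
Sum = -x, which is exactly div F.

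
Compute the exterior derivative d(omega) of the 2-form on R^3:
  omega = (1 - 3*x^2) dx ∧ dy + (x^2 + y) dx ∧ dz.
d(omega) = (-1) dx ∧ dy ∧ dz

For a 2-form omega = sum_{i<j} g_{ij} dx_i ∧ dx_j, the exterior derivative is
  d(omega) = sum_{i<j} d(g_{ij}) ∧ dx_i ∧ dx_j = sum_{i<j, k} (∂g_{ij}/∂x_k) dx_k ∧ dx_i ∧ dx_j.
Expand each term, using dx_k ∧ dx_i ∧ dx_j = sgn(permutation) dx_{(a)} ∧ dx_{(b)} ∧ dx_{(c)} with (a < b < c) sorted:
  d(x^2 + y) includes (∂/∂y)(x^2 + y) dy = (1) dy, which multiplied by dx ∧ dz gives (-1) dx ∧ dy ∧ dz
Collecting like 3-forms: d(omega) = (-1) dx ∧ dy ∧ dz.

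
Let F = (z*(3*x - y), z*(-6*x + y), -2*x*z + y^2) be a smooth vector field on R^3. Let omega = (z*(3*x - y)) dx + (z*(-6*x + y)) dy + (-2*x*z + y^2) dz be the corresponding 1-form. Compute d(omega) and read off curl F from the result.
d(omega) = (6*x + y) dy ∧ dz + (3*x - y + 2*z) dz ∧ dx + (-5*z) dx ∧ dy; curl F = (6*x + y, 3*x - y + 2*z, -5*z)

d omega = sum_{i<j} (∂f_j/∂x_i - ∂f_i/∂x_j) dx_i ∧ dx_j. Under the identification (dy ∧ dz, dz ∧ dx, dx ∧ dy) ↔ (e_x, e_y, e_z), the coefficients are exactly the components of curl F. Compute:
  ∂R/∂y - ∂Q/∂z = (2*y) - (-6*x + y) = 6*x + y
  ∂P/∂z - ∂R/∂x = (3*x - y) - (-2*z) = 3*x - y + 2*z
  ∂Q/∂x - ∂P/∂y = (-6*z) - (-z) = -5*z.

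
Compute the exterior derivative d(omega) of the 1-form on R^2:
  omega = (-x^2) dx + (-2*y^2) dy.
d(omega) = 0

For a 1-form omega = sum_i f_i dx_i, the exterior derivative is
  d(omega) = sum_{i < j} (∂f_j/∂x_i - ∂f_i/∂x_j) dx_i ∧ dx_j.

Assembling: d(omega) = 0.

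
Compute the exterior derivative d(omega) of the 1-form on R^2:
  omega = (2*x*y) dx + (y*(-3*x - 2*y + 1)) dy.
d(omega) = (-2*x - 3*y) dx ∧ dy

For a 1-form omega = sum_i f_i dx_i, the exterior derivative is
  d(omega) = sum_{i < j} (∂f_j/∂x_i - ∂f_i/∂x_j) dx_i ∧ dx_j.
  coefficient of dx ∧ dy: ∂f_2/∂x - ∂f_1/∂y = ∂(y*(-3*x - 2*y + 1))/∂x - ∂(2*x*y)/∂y = -2*x - 3*y
Assembling: d(omega) = (-2*x - 3*y) dx ∧ dy.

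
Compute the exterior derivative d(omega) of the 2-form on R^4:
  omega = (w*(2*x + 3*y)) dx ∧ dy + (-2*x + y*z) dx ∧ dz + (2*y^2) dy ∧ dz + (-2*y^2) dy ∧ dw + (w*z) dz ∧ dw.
d(omega) = (2*x + 3*y) dx ∧ dy ∧ dw + (-z) dx ∧ dy ∧ dz

For a 2-form omega = sum_{i<j} g_{ij} dx_i ∧ dx_j, the exterior derivative is
  d(omega) = sum_{i<j} d(g_{ij}) ∧ dx_i ∧ dx_j = sum_{i<j, k} (∂g_{ij}/∂x_k) dx_k ∧ dx_i ∧ dx_j.
Expand each term, using dx_k ∧ dx_i ∧ dx_j = sgn(permutation) dx_{(a)} ∧ dx_{(b)} ∧ dx_{(c)} with (a < b < c) sorted:
  d(w*(2*x + 3*y)) includes (∂/∂w)(w*(2*x + 3*y)) dw = (2*x + 3*y) dw, which multiplied by dx ∧ dy gives (2*x + 3*y) dx ∧ dy ∧ dw
  d(-2*x + y*z) includes (∂/∂y)(-2*x + y*z) dy = (z) dy, which multiplied by dx ∧ dz gives (-z) dx ∧ dy ∧ dz
Collecting like 3-forms: d(omega) = (2*x + 3*y) dx ∧ dy ∧ dw + (-z) dx ∧ dy ∧ dz.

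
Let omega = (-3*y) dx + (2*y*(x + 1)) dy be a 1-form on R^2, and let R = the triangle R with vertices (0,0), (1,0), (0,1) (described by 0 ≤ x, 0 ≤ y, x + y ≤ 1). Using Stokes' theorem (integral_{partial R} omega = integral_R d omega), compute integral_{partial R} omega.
integral_(partial R) omega = 11/6

Stokes: integral_partial_R omega = integral_R d omega with d omega = (∂Q/∂x - ∂P/∂y) dx ∧ dy.
  ∂Q/∂x = 2*y
  ∂P/∂y = -3
  integrand = ∂Q/∂x - ∂P/∂y = 2*y + 3.
Integrating over R: integral_0^1 integral_0^{1-x} (2*y + 3) dy dx = 11/6.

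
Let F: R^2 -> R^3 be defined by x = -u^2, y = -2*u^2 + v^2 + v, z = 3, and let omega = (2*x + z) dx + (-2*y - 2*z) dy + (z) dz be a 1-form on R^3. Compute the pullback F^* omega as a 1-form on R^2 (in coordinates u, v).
F^* omega = (2*u*(-6*u^2 + 4*v^2 + 4*v + 9)) du + (8*u^2*v + 4*u^2 - 4*v^3 - 6*v^2 - 14*v - 6) dv

Using F^*(f dg) = (f ∘ F) d(g ∘ F), substitute each coordinate x_i by F_i(u, v) in f_i, and replace dx_i by d F_i = (∂F_i/∂u) du + (∂F_i/∂v) dv.
  For the x component: f_1(F) = 3 - 2*u^2; d F_1 = (-2*u) du + (0) dv
  For the y component: f_2(F) = 4*u^2 - 2*v^2 - 2*v - 6; d F_2 = (-4*u) du + (2*v + 1) dv
  For the z component: f_3(F) = 3; d F_3 = (0) du + (0) dv
Combining and collecting du, dv coefficients:
  coeff of du: 2*u*(-6*u^2 + 4*v^2 + 4*v + 9)
  coeff of dv: 8*u^2*v + 4*u^2 - 4*v^3 - 6*v^2 - 14*v - 6
F^* omega = (2*u*(-6*u^2 + 4*v^2 + 4*v + 9)) du + (8*u^2*v + 4*u^2 - 4*v^3 - 6*v^2 - 14*v - 6) dv.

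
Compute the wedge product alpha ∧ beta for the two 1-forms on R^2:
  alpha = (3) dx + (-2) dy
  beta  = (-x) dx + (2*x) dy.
alpha ∧ beta = (4*x) dx ∧ dy

Distribute the wedge, using dx_i ∧ dx_j = -dx_j ∧ dx_i and dx_i ∧ dx_i = 0. For each pair (i, j) with i < j, the coefficient of dx_i ∧ dx_j in alpha ∧ beta is (alpha_i * beta_j - alpha_j * beta_i). Collecting: alpha ∧ beta = (4*x) dx ∧ dy.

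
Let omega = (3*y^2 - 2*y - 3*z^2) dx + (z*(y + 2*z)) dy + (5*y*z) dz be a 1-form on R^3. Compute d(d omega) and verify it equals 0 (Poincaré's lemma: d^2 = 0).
d(d omega) = 0

Step 1: d omega = sum_{i<j} (∂f_j/∂x_i - ∂f_i/∂x_j) dx_i ∧ dx_j:
  coeff of dx ∧ dy: 2 - 6*y
  coeff of dx ∧ dz: 6*z
  coeff of dy ∧ dz: -y + z
Step 2: Apply d again to each 2-form coefficient. The only possible 3-form in R^3 is dx ∧ dy ∧ dz, with coefficient
  ∂(coeff of dy∧dz)/∂x - ∂(coeff of dx∧dz)/∂y + ∂(coeff of dx∧dy)/∂z
  = ∂/∂x (-y + z) - ∂/∂y (6*z) + ∂/∂z (2 - 6*y).
Each of these terms simplifies to sums of mixed partials that cancel in pairs. The result is 0 (by equality of mixed partials for smooth functions — Schwarz / Clairaut).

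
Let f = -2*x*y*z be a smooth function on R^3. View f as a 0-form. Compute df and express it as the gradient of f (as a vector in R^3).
df = (-2*y*z) dx + (-2*x*z) dy + (-2*x*y) dz; grad f = (-2*y*z, -2*x*z, -2*x*y)

For a 0-form f, d f = (∂f/∂x) dx + (∂f/∂y) dy + (∂f/∂z) dz. The components of the vector representation are exactly the entries of grad f in Cartesian coordinates:
  ∂f/∂x = -2*y*z
  ∂f/∂y = -2*x*z
  ∂f/∂z = -2*x*y.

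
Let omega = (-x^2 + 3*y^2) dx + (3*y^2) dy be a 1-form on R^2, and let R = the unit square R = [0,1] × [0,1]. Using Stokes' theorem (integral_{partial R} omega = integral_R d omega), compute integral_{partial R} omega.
integral_(partial R) omega = -3

Stokes: integral_partial_R omega = integral_R d omega with d omega = (∂Q/∂x - ∂P/∂y) dx ∧ dy.
  ∂Q/∂x = 0
  ∂P/∂y = 6*y
  integrand = ∂Q/∂x - ∂P/∂y = -6*y.
Integrating over R: integral_0^1 integral_0^1 (-6*y) dx dy = -3.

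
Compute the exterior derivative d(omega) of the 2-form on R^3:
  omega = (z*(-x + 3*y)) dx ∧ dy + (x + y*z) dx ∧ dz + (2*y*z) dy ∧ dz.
d(omega) = (-x + 3*y - z) dx ∧ dy ∧ dz

For a 2-form omega = sum_{i<j} g_{ij} dx_i ∧ dx_j, the exterior derivative is
  d(omega) = sum_{i<j} d(g_{ij}) ∧ dx_i ∧ dx_j = sum_{i<j, k} (∂g_{ij}/∂x_k) dx_k ∧ dx_i ∧ dx_j.
Expand each term, using dx_k ∧ dx_i ∧ dx_j = sgn(permutation) dx_{(a)} ∧ dx_{(b)} ∧ dx_{(c)} with (a < b < c) sorted:
  d(z*(-x + 3*y)) includes (∂/∂z)(z*(-x + 3*y)) dz = (-x + 3*y) dz, which multiplied by dx ∧ dy gives (-x + 3*y) dx ∧ dy ∧ dz
  d(x + y*z) includes (∂/∂y)(x + y*z) dy = (z) dy, which multiplied by dx ∧ dz gives (-z) dx ∧ dy ∧ dz
Collecting like 3-forms: d(omega) = (-x + 3*y - z) dx ∧ dy ∧ dz.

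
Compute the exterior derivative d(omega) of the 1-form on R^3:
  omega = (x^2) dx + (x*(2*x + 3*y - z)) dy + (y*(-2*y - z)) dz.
d(omega) = (4*x + 3*y - z) dx ∧ dy + (x - 4*y - z) dy ∧ dz

For a 1-form omega = sum_i f_i dx_i, the exterior derivative is
  d(omega) = sum_{i < j} (∂f_j/∂x_i - ∂f_i/∂x_j) dx_i ∧ dx_j.
  coefficient of dx ∧ dy: ∂f_2/∂x - ∂f_1/∂y = ∂(x*(2*x + 3*y - z))/∂x - ∂(x^2)/∂y = 4*x + 3*y - z
  coefficient of dy ∧ dz: ∂f_3/∂y - ∂f_2/∂z = ∂(y*(-2*y - z))/∂y - ∂(x*(2*x + 3*y - z))/∂z = x - 4*y - z
Assembling: d(omega) = (4*x + 3*y - z) dx ∧ dy + (x - 4*y - z) dy ∧ dz.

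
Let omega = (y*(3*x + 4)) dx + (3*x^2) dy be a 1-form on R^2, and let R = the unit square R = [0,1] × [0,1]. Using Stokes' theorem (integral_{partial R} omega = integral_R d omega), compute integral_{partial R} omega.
integral_(partial R) omega = -5/2

Stokes: integral_partial_R omega = integral_R d omega with d omega = (∂Q/∂x - ∂P/∂y) dx ∧ dy.
  ∂Q/∂x = 6*x
  ∂P/∂y = 3*x + 4
  integrand = ∂Q/∂x - ∂P/∂y = 3*x - 4.
Integrating over R: integral_0^1 integral_0^1 (3*x - 4) dx dy = -5/2.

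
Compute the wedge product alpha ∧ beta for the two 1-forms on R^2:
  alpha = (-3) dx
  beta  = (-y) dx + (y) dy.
alpha ∧ beta = (-3*y) dx ∧ dy

Distribute the wedge, using dx_i ∧ dx_j = -dx_j ∧ dx_i and dx_i ∧ dx_i = 0. For each pair (i, j) with i < j, the coefficient of dx_i ∧ dx_j in alpha ∧ beta is (alpha_i * beta_j - alpha_j * beta_i). Collecting: alpha ∧ beta = (-3*y) dx ∧ dy.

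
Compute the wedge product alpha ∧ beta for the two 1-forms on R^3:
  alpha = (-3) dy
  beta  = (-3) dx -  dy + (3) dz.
alpha ∧ beta = (-9) dx ∧ dy + (-9) dy ∧ dz

Distribute the wedge, using dx_i ∧ dx_j = -dx_j ∧ dx_i and dx_i ∧ dx_i = 0. For each pair (i, j) with i < j, the coefficient of dx_i ∧ dx_j in alpha ∧ beta is (alpha_i * beta_j - alpha_j * beta_i). Collecting: alpha ∧ beta = (-9) dx ∧ dy + (-9) dy ∧ dz.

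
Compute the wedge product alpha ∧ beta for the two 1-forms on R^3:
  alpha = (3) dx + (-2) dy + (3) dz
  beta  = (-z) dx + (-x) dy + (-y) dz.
alpha ∧ beta = (-3*x - 2*z) dx ∧ dy + (-3*y + 3*z) dx ∧ dz + (3*x + 2*y) dy ∧ dz

Distribute the wedge, using dx_i ∧ dx_j = -dx_j ∧ dx_i and dx_i ∧ dx_i = 0. For each pair (i, j) with i < j, the coefficient of dx_i ∧ dx_j in alpha ∧ beta is (alpha_i * beta_j - alpha_j * beta_i). Collecting: alpha ∧ beta = (-3*x - 2*z) dx ∧ dy + (-3*y + 3*z) dx ∧ dz + (3*x + 2*y) dy ∧ dz.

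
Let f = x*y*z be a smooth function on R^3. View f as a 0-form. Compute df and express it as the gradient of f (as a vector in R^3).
df = (y*z) dx + (x*z) dy + (x*y) dz; grad f = (y*z, x*z, x*y)

For a 0-form f, d f = (∂f/∂x) dx + (∂f/∂y) dy + (∂f/∂z) dz. The components of the vector representation are exactly the entries of grad f in Cartesian coordinates:
  ∂f/∂x = y*z
  ∂f/∂y = x*z
  ∂f/∂z = x*y.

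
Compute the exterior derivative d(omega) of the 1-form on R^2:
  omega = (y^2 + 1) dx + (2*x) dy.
d(omega) = (2 - 2*y) dx ∧ dy

For a 1-form omega = sum_i f_i dx_i, the exterior derivative is
  d(omega) = sum_{i < j} (∂f_j/∂x_i - ∂f_i/∂x_j) dx_i ∧ dx_j.
  coefficient of dx ∧ dy: ∂f_2/∂x - ∂f_1/∂y = ∂(2*x)/∂x - ∂(y^2 + 1)/∂y = 2 - 2*y
Assembling: d(omega) = (2 - 2*y) dx ∧ dy.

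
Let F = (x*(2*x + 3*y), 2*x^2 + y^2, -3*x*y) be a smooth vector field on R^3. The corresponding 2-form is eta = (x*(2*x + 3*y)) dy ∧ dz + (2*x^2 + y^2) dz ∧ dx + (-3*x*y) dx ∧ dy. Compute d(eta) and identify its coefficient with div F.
d(eta) = (4*x + 5*y) dx ∧ dy ∧ dz; div F = 4*x + 5*y

For a 2-form in R^3 of the form above, applying d gives a 3-form with coefficient ∂P/∂x + ∂Q/∂y + ∂R/∂z:
  ∂P/∂x = 4*x + 3*y
  ∂Q/∂y = 2*y
  ∂R/∂z = 0
Sum = 4*x + 5*y, which is exactly div F.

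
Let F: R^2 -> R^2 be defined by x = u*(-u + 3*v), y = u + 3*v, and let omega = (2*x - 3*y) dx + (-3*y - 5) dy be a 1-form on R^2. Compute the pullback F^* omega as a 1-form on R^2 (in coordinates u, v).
F^* omega = (4*u^3 - 18*u^2*v + 6*u^2 + 18*u*v^2 + 9*u*v - 3*u - 27*v^2 - 9*v - 5) du + (-6*u^3 + 18*u^2*v - 9*u^2 - 27*u*v - 9*u - 27*v - 15) dv

Using F^*(f dg) = (f ∘ F) d(g ∘ F), substitute each coordinate x_i by F_i(u, v) in f_i, and replace dx_i by d F_i = (∂F_i/∂u) du + (∂F_i/∂v) dv.
  For the x component: f_1(F) = -2*u^2 + 6*u*v - 3*u - 9*v; d F_1 = (-2*u + 3*v) du + (3*u) dv
  For the y component: f_2(F) = -3*u - 9*v - 5; d F_2 = (1) du + (3) dv
Combining and collecting du, dv coefficients:
  coeff of du: 4*u^3 - 18*u^2*v + 6*u^2 + 18*u*v^2 + 9*u*v - 3*u - 27*v^2 - 9*v - 5
  coeff of dv: -6*u^3 + 18*u^2*v - 9*u^2 - 27*u*v - 9*u - 27*v - 15
F^* omega = (4*u^3 - 18*u^2*v + 6*u^2 + 18*u*v^2 + 9*u*v - 3*u - 27*v^2 - 9*v - 5) du + (-6*u^3 + 18*u^2*v - 9*u^2 - 27*u*v - 9*u - 27*v - 15) dv.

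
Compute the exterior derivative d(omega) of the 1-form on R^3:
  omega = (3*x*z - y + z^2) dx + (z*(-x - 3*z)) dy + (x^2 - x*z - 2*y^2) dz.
d(omega) = (1 - z) dx ∧ dy + (-x - 3*z) dx ∧ dz + (x - 4*y + 6*z) dy ∧ dz

For a 1-form omega = sum_i f_i dx_i, the exterior derivative is
  d(omega) = sum_{i < j} (∂f_j/∂x_i - ∂f_i/∂x_j) dx_i ∧ dx_j.
  coefficient of dx ∧ dy: ∂f_2/∂x - ∂f_1/∂y = ∂(z*(-x - 3*z))/∂x - ∂(3*x*z - y + z^2)/∂y = 1 - z
  coefficient of dx ∧ dz: ∂f_3/∂x - ∂f_1/∂z = ∂(x^2 - x*z - 2*y^2)/∂x - ∂(3*x*z - y + z^2)/∂z = -x - 3*z
  coefficient of dy ∧ dz: ∂f_3/∂y - ∂f_2/∂z = ∂(x^2 - x*z - 2*y^2)/∂y - ∂(z*(-x - 3*z))/∂z = x - 4*y + 6*z
Assembling: d(omega) = (1 - z) dx ∧ dy + (-x - 3*z) dx ∧ dz + (x - 4*y + 6*z) dy ∧ dz.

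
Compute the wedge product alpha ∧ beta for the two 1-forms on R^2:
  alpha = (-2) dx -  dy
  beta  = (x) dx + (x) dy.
alpha ∧ beta = (-x) dx ∧ dy

Distribute the wedge, using dx_i ∧ dx_j = -dx_j ∧ dx_i and dx_i ∧ dx_i = 0. For each pair (i, j) with i < j, the coefficient of dx_i ∧ dx_j in alpha ∧ beta is (alpha_i * beta_j - alpha_j * beta_i). Collecting: alpha ∧ beta = (-x) dx ∧ dy.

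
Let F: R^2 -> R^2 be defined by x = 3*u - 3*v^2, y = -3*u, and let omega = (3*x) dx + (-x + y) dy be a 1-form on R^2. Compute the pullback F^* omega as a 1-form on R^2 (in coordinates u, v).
F^* omega = (45*u - 36*v^2) du + (54*v*(-u + v^2)) dv

Using F^*(f dg) = (f ∘ F) d(g ∘ F), substitute each coordinate x_i by F_i(u, v) in f_i, and replace dx_i by d F_i = (∂F_i/∂u) du + (∂F_i/∂v) dv.
  For the x component: f_1(F) = 9*u - 9*v^2; d F_1 = (3) du + (-6*v) dv
  For the y component: f_2(F) = -6*u + 3*v^2; d F_2 = (-3) du + (0) dv
Combining and collecting du, dv coefficients:
  coeff of du: 45*u - 36*v^2
  coeff of dv: 54*v*(-u + v^2)
F^* omega = (45*u - 36*v^2) du + (54*v*(-u + v^2)) dv.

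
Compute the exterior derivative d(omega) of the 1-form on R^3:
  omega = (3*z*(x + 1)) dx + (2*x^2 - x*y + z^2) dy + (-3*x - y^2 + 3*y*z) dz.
d(omega) = (4*x - y) dx ∧ dy + (-3*x - 6) dx ∧ dz + (-2*y + z) dy ∧ dz

For a 1-form omega = sum_i f_i dx_i, the exterior derivative is
  d(omega) = sum_{i < j} (∂f_j/∂x_i - ∂f_i/∂x_j) dx_i ∧ dx_j.
  coefficient of dx ∧ dy: ∂f_2/∂x - ∂f_1/∂y = ∂(2*x^2 - x*y + z^2)/∂x - ∂(3*z*(x + 1))/∂y = 4*x - y
  coefficient of dx ∧ dz: ∂f_3/∂x - ∂f_1/∂z = ∂(-3*x - y^2 + 3*y*z)/∂x - ∂(3*z*(x + 1))/∂z = -3*x - 6
  coefficient of dy ∧ dz: ∂f_3/∂y - ∂f_2/∂z = ∂(-3*x - y^2 + 3*y*z)/∂y - ∂(2*x^2 - x*y + z^2)/∂z = -2*y + z
Assembling: d(omega) = (4*x - y) dx ∧ dy + (-3*x - 6) dx ∧ dz + (-2*y + z) dy ∧ dz.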